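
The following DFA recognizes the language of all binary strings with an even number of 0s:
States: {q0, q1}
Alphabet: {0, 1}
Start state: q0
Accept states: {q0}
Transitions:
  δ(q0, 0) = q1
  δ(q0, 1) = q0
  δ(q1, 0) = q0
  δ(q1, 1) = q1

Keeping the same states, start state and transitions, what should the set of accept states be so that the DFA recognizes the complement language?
The DFA is complete (every state has a transition on every symbol), so the complement
is recognized by the same DFA with accepting and non-accepting states swapped.
Original accept states: {q0}
Complement accept states = All states - Original accept states
= {q0, q1} - {q0}
= {q1}
Complement language: strings with an ODD number of 0s

Final answer: {q1}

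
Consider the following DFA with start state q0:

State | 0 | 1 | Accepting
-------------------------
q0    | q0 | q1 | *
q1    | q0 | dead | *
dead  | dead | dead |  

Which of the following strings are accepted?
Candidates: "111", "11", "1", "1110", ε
"111": q0 → q1 → dead → dead; dead is not accepting → rejected
"11": q0 → q1 → dead; dead is not accepting → rejected
"1": q0 → q1; q1 is accepting → accepted
"1110": q0 → q1 → dead → dead → dead; dead is not accepting → rejected
ε: q0; q0 is accepting → accepted

Final answer: "1", ε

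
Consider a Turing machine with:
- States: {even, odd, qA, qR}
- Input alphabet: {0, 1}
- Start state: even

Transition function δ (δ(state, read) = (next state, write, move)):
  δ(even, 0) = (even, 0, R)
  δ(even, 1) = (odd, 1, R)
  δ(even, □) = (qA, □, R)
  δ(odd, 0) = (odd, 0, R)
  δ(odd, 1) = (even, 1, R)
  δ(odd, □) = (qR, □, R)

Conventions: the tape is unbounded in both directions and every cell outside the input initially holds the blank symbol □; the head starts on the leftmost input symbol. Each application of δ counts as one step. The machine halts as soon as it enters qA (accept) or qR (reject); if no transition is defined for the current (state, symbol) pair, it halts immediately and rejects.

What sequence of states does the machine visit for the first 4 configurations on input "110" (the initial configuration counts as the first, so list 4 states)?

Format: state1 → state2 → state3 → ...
Step 0: [even]110 (head at position 0)
Step 1: δ(even, 1) = (odd, 1, R)  ⊢  1[odd]10 (head at position 1)
Step 2: δ(odd, 1) = (even, 1, R)  ⊢  11[even]0 (head at position 2)
Step 3: δ(even, 0) = (even, 0, R)  ⊢  110[even]□ (head at position 3)
Reading off the states of these 4 configurations: even → odd → even → even

Final answer: even → odd → even → even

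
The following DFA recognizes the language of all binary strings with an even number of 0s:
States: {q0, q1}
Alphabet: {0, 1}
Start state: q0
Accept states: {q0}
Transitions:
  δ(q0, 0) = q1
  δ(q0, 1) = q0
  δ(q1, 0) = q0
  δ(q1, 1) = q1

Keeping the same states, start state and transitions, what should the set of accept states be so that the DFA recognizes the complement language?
The DFA is complete (every state has a transition on every symbol), so the complement
is recognized by the same DFA with accepting and non-accepting states swapped.
Original accept states: {q0}
Complement accept states = All states - Original accept states
= {q0, q1} - {q0}
= {q1}
Complement language: strings with an ODD number of 0s

Final answer: {q1}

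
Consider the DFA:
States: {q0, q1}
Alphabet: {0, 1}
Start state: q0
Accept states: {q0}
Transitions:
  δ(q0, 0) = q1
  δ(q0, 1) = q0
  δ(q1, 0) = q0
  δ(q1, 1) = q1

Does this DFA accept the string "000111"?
Processing string "000111":
  q0 --0--> q1
  q1 --0--> q0
  q0 --0--> q1
  q1 --1--> q1
  q1 --1--> q1
  q1 --1--> q1
Final state: q1
Accept states: {q0}
q1 is not an accept state, so the string is rejected.

Final answer: No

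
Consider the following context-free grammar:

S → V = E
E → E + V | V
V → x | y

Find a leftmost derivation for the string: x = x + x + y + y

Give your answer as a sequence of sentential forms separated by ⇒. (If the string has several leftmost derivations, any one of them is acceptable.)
Start with S.
Step 1: the leftmost non-terminal is S; apply S → V = E:  V = E
Step 2: the leftmost non-terminal is V; apply V → x:  x = E
Step 3: the leftmost non-terminal is E; apply E → E + V:  x = E + V
Step 4: the leftmost non-terminal is E; apply E → E + V:  x = E + V + V
Step 5: the leftmost non-terminal is E; apply E → E + V:  x = E + V + V + V
Step 6: the leftmost non-terminal is E; apply E → V:  x = V + V + V + V
Step 7: the leftmost non-terminal is V; apply V → x:  x = x + V + V + V
Step 8: the leftmost non-terminal is V; apply V → x:  x = x + x + V + V
Step 9: the leftmost non-terminal is V; apply V → y:  x = x + x + y + V
Step 10: the leftmost non-terminal is V; apply V → y:  x = x + x + y + y

Final answer: S ⇒ V = E ⇒ x = E ⇒ x = E + V ⇒ x = E + V + V ⇒ x = E + V + V + V ⇒ x = V + V + V + V ⇒ x = x + V + V + V ⇒ x = x + x + V + V ⇒ x = x + x + y + V ⇒ x = x + x + y + y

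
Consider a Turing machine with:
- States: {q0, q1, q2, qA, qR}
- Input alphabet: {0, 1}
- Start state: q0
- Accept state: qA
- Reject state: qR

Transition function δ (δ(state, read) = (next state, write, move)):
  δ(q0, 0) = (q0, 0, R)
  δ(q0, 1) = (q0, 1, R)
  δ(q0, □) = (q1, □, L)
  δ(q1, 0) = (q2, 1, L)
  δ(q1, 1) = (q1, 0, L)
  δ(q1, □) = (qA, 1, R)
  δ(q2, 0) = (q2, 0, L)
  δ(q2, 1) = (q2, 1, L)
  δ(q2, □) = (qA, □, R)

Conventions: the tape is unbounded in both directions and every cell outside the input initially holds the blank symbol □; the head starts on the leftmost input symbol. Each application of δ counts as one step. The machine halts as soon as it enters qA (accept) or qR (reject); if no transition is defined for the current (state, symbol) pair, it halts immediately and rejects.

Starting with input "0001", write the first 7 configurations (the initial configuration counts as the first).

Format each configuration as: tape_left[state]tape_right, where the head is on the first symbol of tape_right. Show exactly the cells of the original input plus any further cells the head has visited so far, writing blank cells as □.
Step 0: [q0]0001 (head at position 0)
Step 1: δ(q0, 0) = (q0, 0, R)  ⊢  0[q0]001 (head at position 1)
Step 2: δ(q0, 0) = (q0, 0, R)  ⊢  00[q0]01 (head at position 2)
Step 3: δ(q0, 0) = (q0, 0, R)  ⊢  000[q0]1 (head at position 3)
Step 4: δ(q0, 1) = (q0, 1, R)  ⊢  0001[q0]□ (head at position 4)
Step 5: δ(q0, □) = (q1, □, L)  ⊢  000[q1]1□ (head at position 3)
Step 6: δ(q1, 1) = (q1, 0, L)  ⊢  00[q1]00□ (head at position 2)

Final answer: [q0]0001 ⊢ 0[q0]001 ⊢ 00[q0]01 ⊢ 000[q0]1 ⊢ 0001[q0]□ ⊢ 000[q1]1□ ⊢ 00[q1]00□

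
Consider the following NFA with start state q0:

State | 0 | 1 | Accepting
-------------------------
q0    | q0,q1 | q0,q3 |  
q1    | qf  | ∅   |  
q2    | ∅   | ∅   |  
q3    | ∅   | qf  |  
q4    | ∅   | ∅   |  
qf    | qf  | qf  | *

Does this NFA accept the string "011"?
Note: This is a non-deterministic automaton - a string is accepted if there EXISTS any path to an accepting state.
Track the set of states the NFA could be in: start {q0}
Read '0': {q0} → {q0, q1}
Read '1': {q0, q1} → {q0, q3}
Read '1': {q0, q3} → {q0, q3, qf}
Final set {q0, q3, qf} contains accepting state(s) {qf} → accepted.

Final answer: Yes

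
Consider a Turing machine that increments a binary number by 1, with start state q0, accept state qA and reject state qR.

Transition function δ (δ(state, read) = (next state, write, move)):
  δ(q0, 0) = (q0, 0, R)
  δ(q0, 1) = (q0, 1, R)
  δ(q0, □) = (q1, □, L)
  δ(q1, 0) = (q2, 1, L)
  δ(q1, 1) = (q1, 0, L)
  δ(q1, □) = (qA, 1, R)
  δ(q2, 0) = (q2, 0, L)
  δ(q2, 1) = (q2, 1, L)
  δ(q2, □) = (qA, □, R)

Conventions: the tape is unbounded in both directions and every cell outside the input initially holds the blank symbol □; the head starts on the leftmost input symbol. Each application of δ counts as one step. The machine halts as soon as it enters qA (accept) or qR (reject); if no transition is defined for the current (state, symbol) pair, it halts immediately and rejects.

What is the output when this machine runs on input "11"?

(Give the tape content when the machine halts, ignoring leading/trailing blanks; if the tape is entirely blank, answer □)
Step 0: [q0]11 (head at position 0)
Step 1: δ(q0, 1) = (q0, 1, R)  ⊢  1[q0]1 (head at position 1)
Step 2: δ(q0, 1) = (q0, 1, R)  ⊢  11[q0]□ (head at position 2)
Step 3: δ(q0, □) = (q1, □, L)  ⊢  1[q1]1□ (head at position 1)
Step 4: δ(q1, 1) = (q1, 0, L)  ⊢  [q1]10□ (head at position 0)
Step 5: δ(q1, 1) = (q1, 0, L)  ⊢  [q1]□00□ (head at position -1)
Step 6: δ(q1, □) = (qA, 1, R)  ⊢  1[qA]00□ (head at position 0)
The machine is in qA, so it halts and accepts.
Tape content when halted (ignoring surrounding blanks): 100

Final answer: Output: 100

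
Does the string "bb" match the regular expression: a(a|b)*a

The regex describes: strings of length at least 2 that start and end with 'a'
No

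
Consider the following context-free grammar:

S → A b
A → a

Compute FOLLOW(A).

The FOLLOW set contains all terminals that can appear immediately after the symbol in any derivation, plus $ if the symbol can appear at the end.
A occurs only in S → A b, where it is immediately followed by the terminal b. So FOLLOW(A) = {b}.

Final answer: {b}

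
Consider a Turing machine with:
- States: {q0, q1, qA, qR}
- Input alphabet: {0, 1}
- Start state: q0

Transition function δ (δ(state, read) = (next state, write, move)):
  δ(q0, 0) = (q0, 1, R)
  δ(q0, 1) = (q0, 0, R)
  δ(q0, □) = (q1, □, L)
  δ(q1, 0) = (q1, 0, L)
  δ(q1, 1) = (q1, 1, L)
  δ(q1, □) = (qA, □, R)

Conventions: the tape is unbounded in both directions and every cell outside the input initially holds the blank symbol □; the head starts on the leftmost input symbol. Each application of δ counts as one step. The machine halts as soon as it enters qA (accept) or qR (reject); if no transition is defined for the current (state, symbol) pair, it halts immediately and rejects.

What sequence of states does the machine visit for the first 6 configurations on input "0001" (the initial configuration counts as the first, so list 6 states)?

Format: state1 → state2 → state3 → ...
Step 0: [q0]0001 (head at position 0)
Step 1: δ(q0, 0) = (q0, 1, R)  ⊢  1[q0]001 (head at position 1)
Step 2: δ(q0, 0) = (q0, 1, R)  ⊢  11[q0]01 (head at position 2)
Step 3: δ(q0, 0) = (q0, 1, R)  ⊢  111[q0]1 (head at position 3)
Step 4: δ(q0, 1) = (q0, 0, R)  ⊢  1110[q0]□ (head at position 4)
Step 5: δ(q0, □) = (q1, □, L)  ⊢  111[q1]0□ (head at position 3)
Reading off the states of these 6 configurations: q0 → q0 → q0 → q0 → q0 → q1

Final answer: q0 → q0 → q0 → q0 → q0 → q1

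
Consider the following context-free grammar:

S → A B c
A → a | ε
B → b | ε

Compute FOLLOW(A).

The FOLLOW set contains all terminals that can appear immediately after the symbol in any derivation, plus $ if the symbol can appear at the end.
A occurs in S → A B c followed by B c. Add FIRST(B) minus ε = {b}; B is nullable (B → ε), so what follows B can also follow A: the terminal c. FOLLOW(A) = {b, c}.

Final answer: {b, c}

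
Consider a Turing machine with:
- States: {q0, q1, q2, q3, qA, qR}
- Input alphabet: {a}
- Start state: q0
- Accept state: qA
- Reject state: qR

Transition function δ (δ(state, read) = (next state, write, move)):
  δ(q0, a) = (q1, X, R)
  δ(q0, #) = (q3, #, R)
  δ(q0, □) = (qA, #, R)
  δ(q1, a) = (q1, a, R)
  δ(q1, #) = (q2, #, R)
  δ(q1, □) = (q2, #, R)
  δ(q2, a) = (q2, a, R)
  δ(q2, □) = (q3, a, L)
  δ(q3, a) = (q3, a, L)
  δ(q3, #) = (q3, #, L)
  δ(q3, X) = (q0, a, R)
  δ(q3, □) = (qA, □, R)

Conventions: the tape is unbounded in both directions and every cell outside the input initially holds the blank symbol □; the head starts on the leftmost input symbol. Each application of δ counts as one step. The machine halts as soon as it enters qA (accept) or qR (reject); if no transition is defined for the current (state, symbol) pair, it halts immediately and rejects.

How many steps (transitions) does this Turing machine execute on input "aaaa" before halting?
Trace (configuration after each step, as tape_left[state]tape_right with head position):
Step 0: [q0]aaaa (head at position 0)
Step 1: X[q1]aaa (head 1)
Step 2: Xa[q1]aa (head 2)
Step 3: Xaa[q1]a (head 3)
Step 4: Xaaa[q1]□ (head 4)
Step 5: Xaaa#[q2]□ (head 5)
Step 6: Xaaa[q3]#a (head 4)
Step 7: Xaa[q3]a#a (head 3)
Step 8: Xa[q3]aa#a (head 2)
Step 9: X[q3]aaa#a (head 1)
Step 10: [q3]Xaaa#a (head 0)
Step 11: a[q0]aaa#a (head 1)
Step 12: aX[q1]aa#a (head 2)
Step 13: aXa[q1]a#a (head 3)
Step 14: aXaa[q1]#a (head 4)
Step 15: aXaa#[q2]a (head 5)
Step 16: aXaa#a[q2]□ (head 6)
Step 17: aXaa#[q3]aa (head 5)
Step 18: aXaa[q3]#aa (head 4)
Step 19: aXa[q3]a#aa (head 3)
Step 20: aX[q3]aa#aa (head 2)
Step 21: a[q3]Xaa#aa (head 1)
Step 22: aa[q0]aa#aa (head 2)
Step 23: aaX[q1]a#aa (head 3)
Step 24: aaXa[q1]#aa (head 4)
Step 25: aaXa#[q2]aa (head 5)
Step 26: aaXa#a[q2]a (head 6)
Step 27: aaXa#aa[q2]□ (head 7)
Step 28: aaXa#a[q3]aa (head 6)
Step 29: aaXa#[q3]aaa (head 5)
Step 30: aaXa[q3]#aaa (head 4)
Step 31: aaX[q3]a#aaa (head 3)
Step 32: aa[q3]Xa#aaa (head 2)
Step 33: aaa[q0]a#aaa (head 3)
Step 34: aaaX[q1]#aaa (head 4)
Step 35: aaaX#[q2]aaa (head 5)
Step 36: aaaX#a[q2]aa (head 6)
Step 37: aaaX#aa[q2]a (head 7)
Step 38: aaaX#aaa[q2]□ (head 8)
Step 39: aaaX#aa[q3]aa (head 7)
Step 40: aaaX#a[q3]aaa (head 6)
Step 41: aaaX#[q3]aaaa (head 5)
Step 42: aaaX[q3]#aaaa (head 4)
Step 43: aaa[q3]X#aaaa (head 3)
Step 44: aaaa[q0]#aaaa (head 4)
Step 45: aaaa#[q3]aaaa (head 5)
Step 46: aaaa[q3]#aaaa (head 4)
Step 47: aaa[q3]a#aaaa (head 3)
Step 48: aa[q3]aa#aaaa (head 2)
Step 49: a[q3]aaa#aaaa (head 1)
Step 50: [q3]aaaa#aaaa (head 0)
Step 51: [q3]□aaaa#aaaa (head -1)
Step 52: □[qA]aaaa#aaaa (head 0)
The machine is in qA, so it halts and accepts.
Number of transitions executed: 52.

Final answer: 52 steps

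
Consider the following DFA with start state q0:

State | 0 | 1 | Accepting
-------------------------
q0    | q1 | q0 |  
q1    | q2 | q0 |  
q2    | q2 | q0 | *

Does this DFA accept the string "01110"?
Start in q0.
Read '0': q0 → q1
Read '1': q1 → q0
Read '1': q0 → q0
Read '1': q0 → q0
Read '0': q0 → q1
Final state q1 is not accepting, so the string is rejected.

Final answer: No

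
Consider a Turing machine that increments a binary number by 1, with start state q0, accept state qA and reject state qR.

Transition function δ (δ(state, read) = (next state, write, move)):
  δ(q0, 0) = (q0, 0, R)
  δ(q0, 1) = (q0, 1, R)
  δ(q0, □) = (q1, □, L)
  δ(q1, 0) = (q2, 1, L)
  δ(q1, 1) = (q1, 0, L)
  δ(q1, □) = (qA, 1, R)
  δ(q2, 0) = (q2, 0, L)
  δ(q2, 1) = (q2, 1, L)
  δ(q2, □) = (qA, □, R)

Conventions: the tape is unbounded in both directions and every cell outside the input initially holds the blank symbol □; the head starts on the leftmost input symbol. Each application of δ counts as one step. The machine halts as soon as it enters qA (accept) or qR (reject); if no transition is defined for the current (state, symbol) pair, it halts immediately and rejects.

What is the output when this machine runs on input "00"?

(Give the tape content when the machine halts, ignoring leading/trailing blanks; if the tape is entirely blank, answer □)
Step 0: [q0]00 (head at position 0)
Step 1: δ(q0, 0) = (q0, 0, R)  ⊢  0[q0]0 (head at position 1)
Step 2: δ(q0, 0) = (q0, 0, R)  ⊢  00[q0]□ (head at position 2)
Step 3: δ(q0, □) = (q1, □, L)  ⊢  0[q1]0□ (head at position 1)
Step 4: δ(q1, 0) = (q2, 1, L)  ⊢  [q2]01□ (head at position 0)
Step 5: δ(q2, 0) = (q2, 0, L)  ⊢  [q2]□01□ (head at position -1)
Step 6: δ(q2, □) = (qA, □, R)  ⊢  □[qA]01□ (head at position 0)
The machine is in qA, so it halts and accepts.
Tape content when halted (ignoring surrounding blanks): 01

Final answer: Output: 01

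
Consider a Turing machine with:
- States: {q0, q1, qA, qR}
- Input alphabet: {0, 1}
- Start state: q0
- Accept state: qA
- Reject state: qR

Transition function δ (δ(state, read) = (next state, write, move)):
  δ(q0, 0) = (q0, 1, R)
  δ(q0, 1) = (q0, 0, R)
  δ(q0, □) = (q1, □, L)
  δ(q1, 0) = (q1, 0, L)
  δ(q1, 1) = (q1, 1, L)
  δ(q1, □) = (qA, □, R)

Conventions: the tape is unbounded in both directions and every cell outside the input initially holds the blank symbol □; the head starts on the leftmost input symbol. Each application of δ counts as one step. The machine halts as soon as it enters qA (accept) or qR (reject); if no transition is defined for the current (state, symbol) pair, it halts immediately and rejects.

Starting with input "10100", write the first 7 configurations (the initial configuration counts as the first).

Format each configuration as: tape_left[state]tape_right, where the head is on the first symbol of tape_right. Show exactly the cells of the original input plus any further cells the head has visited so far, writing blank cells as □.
Step 0: [q0]10100 (head at position 0)
Step 1: δ(q0, 1) = (q0, 0, R)  ⊢  0[q0]0100 (head at position 1)
Step 2: δ(q0, 0) = (q0, 1, R)  ⊢  01[q0]100 (head at position 2)
Step 3: δ(q0, 1) = (q0, 0, R)  ⊢  010[q0]00 (head at position 3)
Step 4: δ(q0, 0) = (q0, 1, R)  ⊢  0101[q0]0 (head at position 4)
Step 5: δ(q0, 0) = (q0, 1, R)  ⊢  01011[q0]□ (head at position 5)
Step 6: δ(q0, □) = (q1, □, L)  ⊢  0101[q1]1□ (head at position 4)

Final answer: [q0]10100 ⊢ 0[q0]0100 ⊢ 01[q0]100 ⊢ 010[q0]00 ⊢ 0101[q0]0 ⊢ 01011[q0]□ ⊢ 0101[q1]1□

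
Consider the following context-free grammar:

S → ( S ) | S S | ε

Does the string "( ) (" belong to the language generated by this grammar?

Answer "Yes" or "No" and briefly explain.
Each production adds parentheses only in matched pairs (S → ( S )) or none at all, so every derived string has equally many '(' and ')'. The string ( ) ( has two '(' and one ')', so it cannot be derived.

Final answer: No - no valid derivation exists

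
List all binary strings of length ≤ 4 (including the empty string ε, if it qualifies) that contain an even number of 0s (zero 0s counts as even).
Checking every binary string of length 0 to 4:
  Length 0: accepted: ε | rejected: (none)
  Length 1: accepted: 1 | rejected: 0
  Length 2: accepted: 00, 11 | rejected: 01, 10
  Length 3: accepted: 001, 010, 100, 111 | rejected: 000, 011, 101, 110
  Length 4: accepted: 0000, 0011, 0101, 0110, 1001, 1010, 1100, 1111 | rejected: 0001, 0010, 0100, 0111, 1000, 1011, 1101, 1110
Total: 16 string(s).

Final answer: ε, 1, 00, 11, 001, 010, 100, 111, 0000, 0011, 0101, 0110, 1001, 1010, 1100, 1111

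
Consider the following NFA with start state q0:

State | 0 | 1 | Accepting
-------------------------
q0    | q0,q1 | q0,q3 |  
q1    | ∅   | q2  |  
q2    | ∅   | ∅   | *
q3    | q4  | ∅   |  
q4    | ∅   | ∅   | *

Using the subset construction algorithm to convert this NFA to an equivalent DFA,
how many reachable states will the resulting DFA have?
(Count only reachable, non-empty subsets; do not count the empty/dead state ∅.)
Start subset: {q0}
{q0}: on 0 → {q0, q1}, on 1 → {q0, q3}
{q0, q1}: on 0 → {q0, q1}, on 1 → {q0, q2, q3}
{q0, q3}: on 0 → {q0, q1, q4}, on 1 → {q0, q3}
{q0, q2, q3}: on 0 → {q0, q1, q4}, on 1 → {q0, q3}
{q0, q1, q4}: on 0 → {q0, q1}, on 1 → {q0, q2, q3}
Reachable non-empty subsets: {q0}, {q0, q1}, {q0, q3}, {q0, q2, q3}, {q0, q1, q4} — 5 in total.

Final answer: 5 states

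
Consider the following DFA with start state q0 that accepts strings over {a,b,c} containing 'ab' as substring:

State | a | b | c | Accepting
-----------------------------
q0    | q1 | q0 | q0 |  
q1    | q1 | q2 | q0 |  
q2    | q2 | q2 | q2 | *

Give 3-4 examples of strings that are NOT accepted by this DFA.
Any strings that end in a non-accepting state work; for example:
"baa": q0 → q0 → q1 → q1; q1 is not accepting → rejected
"bacb": q0 → q0 → q1 → q0 → q0; q0 is not accepting → rejected
"bbca": q0 → q0 → q0 → q0 → q1; q1 is not accepting → rejected
"cacc": q0 → q0 → q1 → q0 → q0; q0 is not accepting → rejected

Final answer: "baa", "bacb", "bbca", "cacc"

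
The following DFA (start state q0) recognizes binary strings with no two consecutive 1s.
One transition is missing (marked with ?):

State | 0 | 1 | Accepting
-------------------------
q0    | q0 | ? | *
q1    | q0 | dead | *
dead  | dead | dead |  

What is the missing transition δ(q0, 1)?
q1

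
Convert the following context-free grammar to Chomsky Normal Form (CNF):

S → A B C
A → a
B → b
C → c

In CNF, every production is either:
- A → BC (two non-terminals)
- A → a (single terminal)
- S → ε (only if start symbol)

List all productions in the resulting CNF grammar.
The grammar has no ε-productions or unit productions to eliminate.
A → a is already in CNF (single terminal) – keep it.
B → b is already in CNF (single terminal) – keep it.
C → c is already in CNF (single terminal) – keep it.
S → A B C has 3 symbols on the right: break it into binary productions S → A X0, X0 → B C.
Resulting CNF grammar (5 productions): A → a; B → b; C → c; S → A X0; X0 → B C

Final answer: A → a; B → b; C → c; S → A X0; X0 → B C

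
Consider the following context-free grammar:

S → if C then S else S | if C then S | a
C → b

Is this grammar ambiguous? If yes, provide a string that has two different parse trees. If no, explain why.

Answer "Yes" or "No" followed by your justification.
The 'dangling else' can attach to either if. Two leftmost derivations of  if b then if b then a else a:
  (1) S ⇒ if C then S else S ⇒ if b then S else S ⇒ if b then if C then S else S ⇒ if b then if b then S else S ⇒ if b then if b then a else S ⇒ if b then if b then a else a   (else belongs to the outer if)
  (2) S ⇒ if C then S ⇒ if b then S ⇒ if b then if C then S else S ⇒ if b then if b then S else S ⇒ if b then if b then a else S ⇒ if b then if b then a else a   (else belongs to the inner if)
Two distinct parse trees for the same string, so the grammar is ambiguous.

Final answer: Yes - the string 'if b then if b then a else a' has two distinct leftmost derivations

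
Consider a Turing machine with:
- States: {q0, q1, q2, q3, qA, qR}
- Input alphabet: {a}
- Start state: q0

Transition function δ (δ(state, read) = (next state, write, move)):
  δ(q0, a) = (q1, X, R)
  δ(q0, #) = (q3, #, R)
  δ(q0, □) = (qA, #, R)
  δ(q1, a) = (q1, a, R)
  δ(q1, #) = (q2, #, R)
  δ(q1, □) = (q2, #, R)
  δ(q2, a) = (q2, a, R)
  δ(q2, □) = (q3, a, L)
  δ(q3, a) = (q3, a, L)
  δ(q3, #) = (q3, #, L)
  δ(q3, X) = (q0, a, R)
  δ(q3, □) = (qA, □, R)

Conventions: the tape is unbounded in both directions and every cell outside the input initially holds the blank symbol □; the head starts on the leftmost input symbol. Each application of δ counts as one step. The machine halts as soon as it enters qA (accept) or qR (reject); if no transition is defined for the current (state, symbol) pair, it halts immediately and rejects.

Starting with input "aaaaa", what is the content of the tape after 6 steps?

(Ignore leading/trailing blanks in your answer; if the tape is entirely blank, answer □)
Step 0: [q0]aaaaa (head at position 0)
Step 1: δ(q0, a) = (q1, X, R)  ⊢  X[q1]aaaa (head at position 1)
Step 2: δ(q1, a) = (q1, a, R)  ⊢  Xa[q1]aaa (head at position 2)
Step 3: δ(q1, a) = (q1, a, R)  ⊢  Xaa[q1]aa (head at position 3)
Step 4: δ(q1, a) = (q1, a, R)  ⊢  Xaaa[q1]a (head at position 4)
Step 5: δ(q1, a) = (q1, a, R)  ⊢  Xaaaa[q1]□ (head at position 5)
Step 6: δ(q1, □) = (q2, #, R)  ⊢  Xaaaa#[q2]□ (head at position 6)
Tape after 6 steps (ignoring surrounding blanks): Xaaaa#

Final answer: Tape: Xaaaa#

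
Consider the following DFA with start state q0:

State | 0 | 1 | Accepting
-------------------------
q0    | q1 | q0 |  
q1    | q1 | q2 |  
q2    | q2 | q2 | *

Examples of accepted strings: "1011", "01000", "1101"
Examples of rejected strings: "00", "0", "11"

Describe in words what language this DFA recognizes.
binary strings containing '01' as a substring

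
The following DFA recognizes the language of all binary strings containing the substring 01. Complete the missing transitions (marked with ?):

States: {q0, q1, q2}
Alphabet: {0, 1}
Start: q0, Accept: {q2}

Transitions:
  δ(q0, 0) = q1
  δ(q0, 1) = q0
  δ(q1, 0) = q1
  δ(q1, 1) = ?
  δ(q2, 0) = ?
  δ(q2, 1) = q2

What each state remembers (consistent with the given transitions and accept states):
  q0: 01 not seen yet and the last symbol was not 0
  q1: 01 not seen yet and the last symbol was 0
  q2: the substring 01 has already been seen
Filling in the missing entries:
  δ(q1, 1): in q1 (01 not seen yet and the last symbol was 0), after reading 1 we have: the substring 01 has already been seen → q2
  δ(q2, 0): in q2 (the substring 01 has already been seen), after reading 0 we have: the substring 01 has already been seen → q2

Final answer: δ(q1, 1) = q2; δ(q2, 0) = q2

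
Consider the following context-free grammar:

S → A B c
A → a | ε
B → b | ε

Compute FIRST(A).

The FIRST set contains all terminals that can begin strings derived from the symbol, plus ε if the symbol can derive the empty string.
A → a contributes a; A → ε makes A nullable, contributing ε. FIRST(A) = {a, ε}.

Final answer: {a, ε}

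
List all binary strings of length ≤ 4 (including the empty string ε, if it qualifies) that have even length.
Checking every binary string of length 0 to 4:
  Length 0: accepted: ε | rejected: (none)
  Length 1: accepted: (none) | rejected: 0, 1
  Length 2: accepted: 00, 01, 10, 11 | rejected: (none)
  Length 3: accepted: (none) | rejected: 000, 001, 010, 011, 100, 101, 110, 111
  Length 4: accepted: 0000, 0001, 0010, 0011, 0100, 0101, 0110, 0111, 1000, 1001, 1010, 1011, 1100, 1101, 1110, 1111 | rejected: (none)
Total: 21 string(s).

Final answer: ε, 00, 01, 10, 11, 0000, 0001, 0010, 0011, 0100, 0101, 0110, 0111, 1000, 1001, 1010, 1011, 1100, 1101, 1110, 1111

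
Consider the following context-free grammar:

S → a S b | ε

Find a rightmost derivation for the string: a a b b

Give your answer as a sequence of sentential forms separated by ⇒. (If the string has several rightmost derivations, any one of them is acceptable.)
Start with S.
Step 1: the rightmost non-terminal is S; apply S → a S b:  a S b
Step 2: the rightmost non-terminal is S; apply S → a S b:  a a S b b
Step 3: the rightmost non-terminal is S; apply S → ε:  a a b b

Final answer: S ⇒ a S b ⇒ a a S b b ⇒ a a b b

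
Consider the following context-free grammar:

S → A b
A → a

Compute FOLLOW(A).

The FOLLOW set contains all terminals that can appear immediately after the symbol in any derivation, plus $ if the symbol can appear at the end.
A occurs only in S → A b, where it is immediately followed by the terminal b. So FOLLOW(A) = {b}.

Final answer: {b}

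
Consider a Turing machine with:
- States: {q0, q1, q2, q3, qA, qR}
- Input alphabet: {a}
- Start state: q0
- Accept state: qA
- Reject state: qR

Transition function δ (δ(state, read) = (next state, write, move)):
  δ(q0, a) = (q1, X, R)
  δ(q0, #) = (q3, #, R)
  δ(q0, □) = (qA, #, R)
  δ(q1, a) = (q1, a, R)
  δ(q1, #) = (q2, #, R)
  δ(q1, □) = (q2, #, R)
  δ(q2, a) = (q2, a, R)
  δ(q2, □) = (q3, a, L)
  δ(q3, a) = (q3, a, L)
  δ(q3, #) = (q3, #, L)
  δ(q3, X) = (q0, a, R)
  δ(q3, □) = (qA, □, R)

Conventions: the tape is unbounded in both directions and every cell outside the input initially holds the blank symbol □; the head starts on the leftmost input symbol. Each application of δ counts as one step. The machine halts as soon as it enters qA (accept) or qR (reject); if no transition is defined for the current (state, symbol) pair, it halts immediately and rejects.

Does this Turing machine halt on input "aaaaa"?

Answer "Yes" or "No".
Trace (configuration after each step, as tape_left[state]tape_right with head position):
Step 0: [q0]aaaaa (head at position 0)
Step 1: X[q1]aaaa (head 1)
Step 2: Xa[q1]aaa (head 2)
Step 3: Xaa[q1]aa (head 3)
Step 4: Xaaa[q1]a (head 4)
Step 5: Xaaaa[q1]□ (head 5)
Step 6: Xaaaa#[q2]□ (head 6)
Step 7: Xaaaa[q3]#a (head 5)
Step 8: Xaaa[q3]a#a (head 4)
Step 9: Xaa[q3]aa#a (head 3)
Step 10: Xa[q3]aaa#a (head 2)
Step 11: X[q3]aaaa#a (head 1)
Step 12: [q3]Xaaaa#a (head 0)
Step 13: a[q0]aaaa#a (head 1)
Step 14: aX[q1]aaa#a (head 2)
Step 15: aXa[q1]aa#a (head 3)
Step 16: aXaa[q1]a#a (head 4)
Step 17: aXaaa[q1]#a (head 5)
Step 18: aXaaa#[q2]a (head 6)
Step 19: aXaaa#a[q2]□ (head 7)
Step 20: aXaaa#[q3]aa (head 6)
Step 21: aXaaa[q3]#aa (head 5)
Step 22: aXaa[q3]a#aa (head 4)
Step 23: aXa[q3]aa#aa (head 3)
Step 24: aX[q3]aaa#aa (head 2)
Step 25: a[q3]Xaaa#aa (head 1)
Step 26: aa[q0]aaa#aa (head 2)
Step 27: aaX[q1]aa#aa (head 3)
Step 28: aaXa[q1]a#aa (head 4)
Step 29: aaXaa[q1]#aa (head 5)
Step 30: aaXaa#[q2]aa (head 6)
Step 31: aaXaa#a[q2]a (head 7)
Step 32: aaXaa#aa[q2]□ (head 8)
Step 33: aaXaa#a[q3]aa (head 7)
Step 34: aaXaa#[q3]aaa (head 6)
Step 35: aaXaa[q3]#aaa (head 5)
Step 36: aaXa[q3]a#aaa (head 4)
Step 37: aaX[q3]aa#aaa (head 3)
Step 38: aa[q3]Xaa#aaa (head 2)
Step 39: aaa[q0]aa#aaa (head 3)
Step 40: aaaX[q1]a#aaa (head 4)
Step 41: aaaXa[q1]#aaa (head 5)
Step 42: aaaXa#[q2]aaa (head 6)
Step 43: aaaXa#a[q2]aa (head 7)
Step 44: aaaXa#aa[q2]a (head 8)
Step 45: aaaXa#aaa[q2]□ (head 9)
Step 46: aaaXa#aa[q3]aa (head 8)
Step 47: aaaXa#a[q3]aaa (head 7)
Step 48: aaaXa#[q3]aaaa (head 6)
Step 49: aaaXa[q3]#aaaa (head 5)
Step 50: aaaX[q3]a#aaaa (head 4)
Step 51: aaa[q3]Xa#aaaa (head 3)
Step 52: aaaa[q0]a#aaaa (head 4)
Step 53: aaaaX[q1]#aaaa (head 5)
Step 54: aaaaX#[q2]aaaa (head 6)
Step 55: aaaaX#a[q2]aaa (head 7)
Step 56: aaaaX#aa[q2]aa (head 8)
Step 57: aaaaX#aaa[q2]a (head 9)
Step 58: aaaaX#aaaa[q2]□ (head 10)
Step 59: aaaaX#aaa[q3]aa (head 9)
Step 60: aaaaX#aa[q3]aaa (head 8)
Step 61: aaaaX#a[q3]aaaa (head 7)
Step 62: aaaaX#[q3]aaaaa (head 6)
Step 63: aaaaX[q3]#aaaaa (head 5)
Step 64: aaaa[q3]X#aaaaa (head 4)
Step 65: aaaaa[q0]#aaaaa (head 5)
Step 66: aaaaa#[q3]aaaaa (head 6)
Step 67: aaaaa[q3]#aaaaa (head 5)
Step 68: aaaa[q3]a#aaaaa (head 4)
Step 69: aaa[q3]aa#aaaaa (head 3)
Step 70: aa[q3]aaa#aaaaa (head 2)
Step 71: a[q3]aaaa#aaaaa (head 1)
Step 72: [q3]aaaaa#aaaaa (head 0)
Step 73: [q3]□aaaaa#aaaaa (head -1)
Step 74: □[qA]aaaaa#aaaaa (head 0)
The machine is in qA, so it halts and accepts.
It halts after 74 steps.

Final answer: Yes - halts after 74 steps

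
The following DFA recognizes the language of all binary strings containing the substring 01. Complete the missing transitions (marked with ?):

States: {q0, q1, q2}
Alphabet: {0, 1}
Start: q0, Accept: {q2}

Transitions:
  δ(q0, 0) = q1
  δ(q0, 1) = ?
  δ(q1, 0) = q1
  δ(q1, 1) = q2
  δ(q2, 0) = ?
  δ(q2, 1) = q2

What each state remembers (consistent with the given transitions and accept states):
  q0: 01 not seen yet and the last symbol was not 0
  q1: 01 not seen yet and the last symbol was 0
  q2: the substring 01 has already been seen
Filling in the missing entries:
  δ(q0, 1): in q0 (01 not seen yet and the last symbol was not 0), after reading 1 we have: 01 not seen yet and the last symbol was not 0 → q0
  δ(q2, 0): in q2 (the substring 01 has already been seen), after reading 0 we have: the substring 01 has already been seen → q2

Final answer: δ(q0, 1) = q0; δ(q2, 0) = q2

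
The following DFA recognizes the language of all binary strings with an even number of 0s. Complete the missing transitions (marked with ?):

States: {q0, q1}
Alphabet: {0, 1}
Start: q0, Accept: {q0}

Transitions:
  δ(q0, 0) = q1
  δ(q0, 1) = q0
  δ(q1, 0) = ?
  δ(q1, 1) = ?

What each state remembers (consistent with the given transitions and accept states):
  q0: an even number of 0s has been read so far
  q1: an odd number of 0s has been read so far
Filling in the missing entries:
  δ(q1, 0): in q1 (an odd number of 0s has been read so far), after reading 0 we have: an even number of 0s has been read so far → q0
  δ(q1, 1): in q1 (an odd number of 0s has been read so far), after reading 1 we have: an odd number of 0s has been read so far → q1

Final answer: δ(q1, 0) = q0; δ(q1, 1) = q1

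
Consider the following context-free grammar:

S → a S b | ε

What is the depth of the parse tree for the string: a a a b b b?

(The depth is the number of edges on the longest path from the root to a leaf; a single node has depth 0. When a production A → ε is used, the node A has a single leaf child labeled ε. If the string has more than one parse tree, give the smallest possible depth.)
The only parse tree applies S → a S b 3 times (once per matching a…b pair) and then S → ε.
The S nodes sit at depths 0, 1, …, 3; the innermost S (depth 3) has the single child ε at depth 4.
The terminal leaves a, b are at depths 1..3, so the longest root-to-leaf path is S → S → … → S → ε with 4 edges.
Depth = 4.

Final answer: 4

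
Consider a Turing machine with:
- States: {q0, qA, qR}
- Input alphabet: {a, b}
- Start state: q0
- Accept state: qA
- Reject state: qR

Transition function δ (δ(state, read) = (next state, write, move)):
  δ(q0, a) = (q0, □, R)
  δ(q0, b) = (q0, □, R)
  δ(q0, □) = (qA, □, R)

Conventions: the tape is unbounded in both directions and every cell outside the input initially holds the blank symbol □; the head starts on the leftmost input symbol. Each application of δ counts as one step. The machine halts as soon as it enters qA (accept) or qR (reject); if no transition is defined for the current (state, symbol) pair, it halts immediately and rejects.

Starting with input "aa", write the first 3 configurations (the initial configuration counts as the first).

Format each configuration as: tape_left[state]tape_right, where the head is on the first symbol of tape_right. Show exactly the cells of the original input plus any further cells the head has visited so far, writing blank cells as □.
Step 0: [q0]aa (head at position 0)
Step 1: δ(q0, a) = (q0, □, R)  ⊢  □[q0]a (head at position 1)
Step 2: δ(q0, a) = (q0, □, R)  ⊢  □□[q0]□ (head at position 2)

Final answer: [q0]aa ⊢ □[q0]a ⊢ □□[q0]□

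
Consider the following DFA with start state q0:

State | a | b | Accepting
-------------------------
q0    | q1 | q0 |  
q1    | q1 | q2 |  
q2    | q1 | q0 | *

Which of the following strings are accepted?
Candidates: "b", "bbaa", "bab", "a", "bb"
"b": q0 → q0; q0 is not accepting → rejected
"bbaa": q0 → q0 → q0 → q1 → q1; q1 is not accepting → rejected
"bab": q0 → q0 → q1 → q2; q2 is accepting → accepted
"a": q0 → q1; q1 is not accepting → rejected
"bb": q0 → q0 → q0; q0 is not accepting → rejected

Final answer: "bab"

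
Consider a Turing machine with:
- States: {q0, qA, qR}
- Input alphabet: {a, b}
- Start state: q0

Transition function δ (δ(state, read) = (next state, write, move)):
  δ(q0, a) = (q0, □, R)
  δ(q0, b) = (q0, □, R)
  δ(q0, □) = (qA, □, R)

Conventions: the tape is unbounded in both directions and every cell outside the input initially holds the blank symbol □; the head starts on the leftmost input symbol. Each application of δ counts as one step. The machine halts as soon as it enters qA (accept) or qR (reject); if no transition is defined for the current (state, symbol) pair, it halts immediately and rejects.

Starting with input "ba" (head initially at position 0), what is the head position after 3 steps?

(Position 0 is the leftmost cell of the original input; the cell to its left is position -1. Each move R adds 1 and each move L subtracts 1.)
Step 0: [q0]ba (head at position 0)
Step 1: δ(q0, b) = (q0, □, R)  ⊢  □[q0]a (head at position 1)
Step 2: δ(q0, a) = (q0, □, R)  ⊢  □□[q0]□ (head at position 2)
Step 3: δ(q0, □) = (qA, □, R)  ⊢  □□□[qA]□ (head at position 3)
Head position after 3 steps: 3

Final answer: Position 3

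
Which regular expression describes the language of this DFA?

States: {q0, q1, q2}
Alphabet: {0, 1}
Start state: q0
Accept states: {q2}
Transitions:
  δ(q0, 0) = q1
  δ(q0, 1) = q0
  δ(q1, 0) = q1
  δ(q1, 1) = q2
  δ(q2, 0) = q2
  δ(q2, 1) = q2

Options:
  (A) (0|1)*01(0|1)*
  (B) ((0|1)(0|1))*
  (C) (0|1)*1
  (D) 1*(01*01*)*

Testing sample strings against the DFA:
  '10000' -> rejected
  '10' -> rejected
  '010' -> accepted
  '11' -> rejected
Checking each option for a counterexample:
  (A) (0|1)*01(0|1)*: agrees with the DFA on all strings of length ≤ 4
  (B) ((0|1)(0|1))*: ε is rejected by the DFA but matches the regex → eliminated
  (C) (0|1)*1: '1' is rejected by the DFA but matches the regex → eliminated
  (D) 1*(01*01*)*: ε is rejected by the DFA but matches the regex → eliminated
Only (A) (0|1)*01(0|1)* is consistent with the DFA.

Final answer: (A) (0|1)*01(0|1)*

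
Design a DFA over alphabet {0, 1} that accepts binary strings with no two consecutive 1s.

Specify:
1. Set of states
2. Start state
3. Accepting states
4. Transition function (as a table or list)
One valid DFA (any DFA recognizing the same language is acceptable):
States: {q0, q1, dead}
Start: q0
Accepting: {q0, q1}
Transitions (accepting states marked with *):
State | 0 | 1 | Accepting
-------------------------
q0    | q0 | q1 | *
q1    | q0 | dead | *
dead  | dead | dead |  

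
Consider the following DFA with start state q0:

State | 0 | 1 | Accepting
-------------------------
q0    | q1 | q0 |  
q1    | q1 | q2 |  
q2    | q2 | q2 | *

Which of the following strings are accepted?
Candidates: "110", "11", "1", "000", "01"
"110": q0 → q0 → q0 → q1; q1 is not accepting → rejected
"11": q0 → q0 → q0; q0 is not accepting → rejected
"1": q0 → q0; q0 is not accepting → rejected
"000": q0 → q1 → q1 → q1; q1 is not accepting → rejected
"01": q0 → q1 → q2; q2 is accepting → accepted

Final answer: "01"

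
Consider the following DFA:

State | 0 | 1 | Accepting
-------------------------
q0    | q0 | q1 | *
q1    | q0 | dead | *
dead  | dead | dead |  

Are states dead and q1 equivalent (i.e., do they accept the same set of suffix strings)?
Try the suffix ε (the empty string).
From dead: dead — not accepting.
From q1: q1 — accepting.
The two states disagree on this suffix, so they are not equivalent.

Final answer: No. Distinguishing string: ε (the empty string) - accepted from q1 but not from dead.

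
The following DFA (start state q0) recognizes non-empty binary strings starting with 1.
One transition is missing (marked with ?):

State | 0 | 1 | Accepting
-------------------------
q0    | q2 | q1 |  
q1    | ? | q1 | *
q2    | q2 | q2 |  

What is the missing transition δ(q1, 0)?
q1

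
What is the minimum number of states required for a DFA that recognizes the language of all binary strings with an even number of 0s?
Language: binary strings with an even number of 0s
Lower bound (Myhill–Nerode): the prefixes ε, 0 are pairwise distinguishable:
  ε vs 0: suffix ε distinguishes them (ε has zero 0s (accepted), 0 has one 0 (rejected))
So any DFA needs at least 2 states.
Upper bound: a DFA with 2 states exists (one state per class above).
Minimum states: 2

Final answer: 2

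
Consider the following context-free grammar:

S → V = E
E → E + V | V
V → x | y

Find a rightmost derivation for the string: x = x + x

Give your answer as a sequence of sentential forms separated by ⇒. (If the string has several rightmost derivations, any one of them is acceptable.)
Start with S.
Step 1: the rightmost non-terminal is S; apply S → V = E:  V = E
Step 2: the rightmost non-terminal is E; apply E → E + V:  V = E + V
Step 3: the rightmost non-terminal is V; apply V → x:  V = E + x
Step 4: the rightmost non-terminal is E; apply E → V:  V = V + x
Step 5: the rightmost non-terminal is V; apply V → x:  V = x + x
Step 6: the rightmost non-terminal is V; apply V → x:  x = x + x

Final answer: S ⇒ V = E ⇒ V = E + V ⇒ V = E + x ⇒ V = V + x ⇒ V = x + x ⇒ x = x + x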